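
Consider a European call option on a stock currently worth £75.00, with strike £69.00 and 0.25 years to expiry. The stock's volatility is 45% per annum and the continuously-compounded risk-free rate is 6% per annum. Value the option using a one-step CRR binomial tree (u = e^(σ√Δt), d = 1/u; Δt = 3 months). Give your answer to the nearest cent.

£11.72

CRR parameters: u = e^(σ√Δt) = e^(0.45·√0.25) = 1.2523, d = 1/u = 0.7985
Per-period rate: rΔt = 0.06·0.25 = 0.015, so R = e^0.015 = 1.0151
Risk-neutral probability p = (e^0.015 − 0.7985)/(1.2523 − 0.7985) = 0.2166/0.4538 = 0.4773
Terminal stock prices: S_u = 93.92, S_d = 59.89
Terminal payoffs (S − K): max(24.92, 0) = 24.92, max(-9.111, 0) = 0
Node 0 (S = 75): V_0 = e^(−0.015)·[0.4773·24.9242 + 0.5227·0.0000] = 11.7189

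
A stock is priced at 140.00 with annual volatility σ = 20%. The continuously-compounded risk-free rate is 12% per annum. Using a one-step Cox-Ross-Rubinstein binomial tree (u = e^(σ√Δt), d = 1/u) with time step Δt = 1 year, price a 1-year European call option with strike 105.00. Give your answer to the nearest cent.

CRR parameters: u = e^(σ√Δt) = e^(0.2·√1) = 1.2214, d = 1/u = 0.8187
Per-period rate: rΔt = 0.12·1 = 0.12, so R = e^0.12 = 1.1275
Risk-neutral probability p = (e^0.12 − 0.8187)/(1.2214 − 0.8187) = 0.3088/0.4027 = 0.7668
Terminal stock prices: S_u = 171, S_d = 114.6
Terminal payoffs (S − K): max(66, 0) = 66, max(9.622, 0) = 9.622
Node 0 (S = 140): V_0 = e^(−0.12)·[0.7668·65.9964 + 0.2332·9.6223] = 46.8734

46.87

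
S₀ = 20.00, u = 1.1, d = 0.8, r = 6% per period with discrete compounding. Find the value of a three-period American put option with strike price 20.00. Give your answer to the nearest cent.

Risk-neutral probability p = (1 + 0.06 − 0.8)/(1.1 − 0.8) = 0.2600/0.3000 = 0.8667
Terminal stock prices: S_uuu = 26.62, S_uud = 19.36, S_udd = 14.08, S_ddd = 10.24
Terminal payoffs (K − S): max(-6.62, 0) = 0, max(0.64, 0) = 0.64, max(5.92, 0) = 5.92, max(9.76, 0) = 9.76
Node uu (S = 24.2): continuation = 1/1.06·[0.8667·0.0000 + 0.1333·0.6400] = 0.0805; exercise value = 0.0000 ≤ continuation, so V_uu = 0.0805
Node ud (S = 17.6): continuation = 1/1.06·[0.8667·0.6400 + 0.1333·5.9200] = 1.2679; exercise value = 2.4000 > continuation, so V_ud = 2.4000 (exercise)
Node dd (S = 12.8): continuation = 1/1.06·[0.8667·5.9200 + 0.1333·9.7600] = 6.0679; exercise value = 7.2000 > continuation, so V_dd = 7.2000 (exercise)
Node u (S = 22): continuation = 1/1.06·[0.8667·0.0805 + 0.1333·2.4000] = 0.3677; exercise value = 0.0000 ≤ continuation, so V_u = 0.3677
Node d (S = 16): continuation = 1/1.06·[0.8667·2.4000 + 0.1333·7.2000] = 2.8679; exercise value = 4.0000 > continuation, so V_d = 4.0000 (exercise)
Node 0 (S = 20): continuation = 1/1.06·[0.8667·0.3677 + 0.1333·4.0000] = 0.8038; exercise value = 0.0000 ≤ continuation, so V_0 = 0.8038

0.80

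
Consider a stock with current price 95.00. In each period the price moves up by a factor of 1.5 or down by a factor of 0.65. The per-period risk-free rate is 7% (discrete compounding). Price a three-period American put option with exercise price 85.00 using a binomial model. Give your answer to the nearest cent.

Risk-neutral probability p = (1 + 0.07 − 0.65)/(1.5 − 0.65) = 0.4200/0.8500 = 0.4941
Terminal stock prices: S_uuu = 320.6, S_uud = 138.9, S_udd = 60.21, S_ddd = 26.09
Terminal payoffs (K − S): max(-235.6, 0) = 0, max(-53.94, 0) = 0, max(24.79, 0) = 24.79, max(58.91, 0) = 58.91
Node uu (S = 213.8): continuation = 1/1.07·[0.4941·0.0000 + 0.5059·0.0000] = 0.0000; exercise value = 0.0000 ≤ continuation, so V_uu = 0.0000
Node ud (S = 92.62): continuation = 1/1.07·[0.4941·0.0000 + 0.5059·24.7937] = 11.7222; exercise value = 0.0000 ≤ continuation, so V_ud = 11.7222
Node dd (S = 40.14): continuation = 1/1.07·[0.4941·24.7937 + 0.5059·58.9106] = 39.3018; exercise value = 44.8625 > continuation, so V_dd = 44.8625 (exercise)
Node u (S = 142.5): continuation = 1/1.07·[0.4941·0.0000 + 0.5059·11.7222] = 5.5421; exercise value = 0.0000 ≤ continuation, so V_u = 5.5421
Node d (S = 61.75): continuation = 1/1.07·[0.4941·11.7222 + 0.5059·44.8625] = 26.6236; exercise value = 23.2500 ≤ continuation, so V_d = 26.6236
Node 0 (S = 95): continuation = 1/1.07·[0.4941·5.5421 + 0.5059·26.6236] = 15.1466; exercise value = 0.0000 ≤ continuation, so V_0 = 15.1466

15.15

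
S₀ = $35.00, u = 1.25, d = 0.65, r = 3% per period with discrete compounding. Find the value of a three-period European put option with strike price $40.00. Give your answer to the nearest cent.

$8.20

Risk-neutral probability p = (1 + 0.03 − 0.65)/(1.25 − 0.65) = 0.3800/0.6000 = 0.6333
Terminal stock prices: S_uuu = 68.36, S_uud = 35.55, S_udd = 18.48, S_ddd = 9.612
Terminal payoffs (K − S): max(-28.36, 0) = 0, max(4.453, 0) = 4.453, max(21.52, 0) = 21.52, max(30.39, 0) = 30.39
Node uu (S = 54.69): V_uu = 1/1.03·[0.6333·0.0000 + 0.3667·4.4531] = 1.5853
Node ud (S = 28.44): V_ud = 1/1.03·[0.6333·4.4531 + 0.3667·21.5156] = 10.3975
Node dd (S = 14.79): V_dd = 1/1.03·[0.6333·21.5156 + 0.3667·30.3881] = 24.0475
Node u (S = 43.75): V_u = 1/1.03·[0.6333·1.5853 + 0.3667·10.3975] = 4.6761
Node d (S = 22.75): V_d = 1/1.03·[0.6333·10.3975 + 0.3667·24.0475] = 14.9538
Node 0 (S = 35): V_0 = 1/1.03·[0.6333·4.6761 + 0.3667·14.9538] = 8.1987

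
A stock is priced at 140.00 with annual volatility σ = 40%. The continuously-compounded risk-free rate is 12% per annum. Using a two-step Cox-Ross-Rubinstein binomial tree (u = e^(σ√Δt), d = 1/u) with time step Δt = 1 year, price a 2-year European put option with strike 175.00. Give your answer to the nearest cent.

CRR parameters: u = e^(σ√Δt) = e^(0.4·√1) = 1.4918, d = 1/u = 0.6703
Per-period rate: rΔt = 0.12·1 = 0.12, so R = e^0.12 = 1.1275
Risk-neutral probability p = (e^0.12 − 0.6703)/(1.4918 − 0.6703) = 0.4572/0.8215 = 0.5565
Terminal stock prices: S_uu = 311.6, S_ud = 140, S_dd = 62.91
Terminal payoffs (K − S): max(-136.6, 0) = 0, max(35, 0) = 35, max(112.1, 0) = 112.1
Node u (S = 208.9): V_u = e^(−0.12)·[0.5565·0.0000 + 0.4435·35.0000] = 13.7669
Node d (S = 93.84): V_d = e^(−0.12)·[0.5565·35.0000 + 0.4435·112.0939] = 61.3663
Node 0 (S = 140): V_0 = e^(−0.12)·[0.5565·13.7669 + 0.4435·61.3663] = 30.9328

30.93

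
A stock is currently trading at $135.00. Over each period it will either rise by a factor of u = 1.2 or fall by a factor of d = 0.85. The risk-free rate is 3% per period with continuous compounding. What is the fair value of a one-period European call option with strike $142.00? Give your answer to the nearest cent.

$10.01

Risk-neutral probability p = (e^0.03 − 0.85)/(1.2 − 0.85) = 0.1805/0.3500 = 0.5156
Terminal stock prices: S_u = 162, S_d = 114.8
Terminal payoffs (S − K): max(20, 0) = 20, max(-27.25, 0) = 0
Node 0 (S = 135): V_0 = e^(−0.03)·[0.5156·20.0000 + 0.4844·0.0000] = 10.0069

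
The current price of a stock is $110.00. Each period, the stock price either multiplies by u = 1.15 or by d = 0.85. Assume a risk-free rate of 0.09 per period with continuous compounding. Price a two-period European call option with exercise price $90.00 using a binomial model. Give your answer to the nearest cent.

Risk-neutral probability p = (e^0.09 − 0.85)/(1.15 − 0.85) = 0.2442/0.3000 = 0.8139
Terminal stock prices: S_uu = 145.5, S_ud = 107.5, S_dd = 79.47
Terminal payoffs (S − K): max(55.47, 0) = 55.47, max(17.52, 0) = 17.52, max(-10.53, 0) = 0
Node u (S = 126.5): V_u = e^(−0.09)·[0.8139·55.4750 + 0.1861·17.5250] = 44.2462
Node d (S = 93.5): V_d = e^(−0.09)·[0.8139·17.5250 + 0.1861·0.0000] = 13.0362
Node 0 (S = 110): V_0 = e^(−0.09)·[0.8139·44.2462 + 0.1861·13.0362] = 35.1301

$35.13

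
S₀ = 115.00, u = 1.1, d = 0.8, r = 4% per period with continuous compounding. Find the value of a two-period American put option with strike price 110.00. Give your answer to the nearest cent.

4.70

Risk-neutral probability p = (e^0.04 − 0.8)/(1.1 − 0.8) = 0.2408/0.3000 = 0.8027
Terminal stock prices: S_uu = 139.2, S_ud = 101.2, S_dd = 73.6
Terminal payoffs (K − S): max(-29.15, 0) = 0, max(8.8, 0) = 8.8, max(36.4, 0) = 36.4
Node u (S = 126.5): continuation = e^(−0.04)·[0.8027·0.0000 + 0.1973·8.8000] = 1.6681; exercise value = 0.0000 ≤ continuation, so V_u = 1.6681
Node d (S = 92): continuation = e^(−0.04)·[0.8027·8.8000 + 0.1973·36.4000] = 13.6868; exercise value = 18.0000 > continuation, so V_d = 18.0000 (exercise)
Node 0 (S = 115): continuation = e^(−0.04)·[0.8027·1.6681 + 0.1973·18.0000] = 4.6986; exercise value = 0.0000 ≤ continuation, so V_0 = 4.6986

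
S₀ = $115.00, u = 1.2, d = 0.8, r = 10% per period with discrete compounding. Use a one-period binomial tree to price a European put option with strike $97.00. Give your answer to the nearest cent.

$1.14

Risk-neutral probability p = (1 + 0.1 − 0.8)/(1.2 − 0.8) = 0.3000/0.4000 = 0.7500
Terminal stock prices: S_u = 138, S_d = 92
Terminal payoffs (K − S): max(-41, 0) = 0, max(5, 0) = 5
Node 0 (S = 115): V_0 = 1/1.1·[0.7500·0.0000 + 0.2500·5.0000] = 1.1364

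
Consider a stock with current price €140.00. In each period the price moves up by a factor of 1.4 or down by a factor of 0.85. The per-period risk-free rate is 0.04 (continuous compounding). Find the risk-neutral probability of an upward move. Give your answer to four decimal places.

Risk-neutral probability p = (e^0.04 − 0.85)/(1.4 − 0.85) = 0.1908/0.5500 = 0.3469

p = 0.3469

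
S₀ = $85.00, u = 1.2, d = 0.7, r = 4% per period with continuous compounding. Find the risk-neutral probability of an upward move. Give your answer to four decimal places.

p = 0.6816

Risk-neutral probability p = (e^0.04 − 0.7)/(1.2 − 0.7) = 0.3408/0.5000 = 0.6816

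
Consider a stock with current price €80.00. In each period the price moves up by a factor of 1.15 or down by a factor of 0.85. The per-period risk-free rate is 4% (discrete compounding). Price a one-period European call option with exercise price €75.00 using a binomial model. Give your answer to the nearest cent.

€10.35

Risk-neutral probability p = (1 + 0.04 − 0.85)/(1.15 − 0.85) = 0.1900/0.3000 = 0.6333
Terminal stock prices: S_u = 92, S_d = 68
Terminal payoffs (S − K): max(17, 0) = 17, max(-7, 0) = 0
Node 0 (S = 80): V_0 = 1/1.04·[0.6333·17.0000 + 0.3667·0.0000] = 10.3526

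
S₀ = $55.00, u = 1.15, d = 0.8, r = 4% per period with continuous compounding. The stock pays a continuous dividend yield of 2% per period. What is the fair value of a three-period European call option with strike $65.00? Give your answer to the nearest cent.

$4.12

Per-period risk-free factor R = e^0.04 = 1.0408; dividend-adjusted growth = e^(0.04−0.02) = 1.0202.
Risk-neutral probability p = (1.0202 − 0.8)/(1.15 − 0.8) = 0.2202/0.3500 = 0.6291
Terminal stock prices: S_uuu = 83.65, S_uud = 58.19, S_udd = 40.48, S_ddd = 28.16
Terminal payoffs (S − K): max(18.65, 0) = 18.65, max(-6.81, 0) = 0, max(-24.52, 0) = 0, max(-36.84, 0) = 0
Node uu (S = 72.74): V_uu = e^(−0.04)·[0.6291·18.6481 + 0.3709·0.0000] = 11.2724
Node ud (S = 50.6): V_ud = e^(−0.04)·[0.6291·0.0000 + 0.3709·0.0000] = 0.0000
Node dd (S = 35.2): V_dd = e^(−0.04)·[0.6291·0.0000 + 0.3709·0.0000] = 0.0000
Node u (S = 63.25): V_u = e^(−0.04)·[0.6291·11.2724 + 0.3709·0.0000] = 6.8139
Node d (S = 44): V_d = e^(−0.04)·[0.6291·0.0000 + 0.3709·0.0000] = 0.0000
Node 0 (S = 55): V_0 = e^(−0.04)·[0.6291·6.8139 + 0.3709·0.0000] = 4.1188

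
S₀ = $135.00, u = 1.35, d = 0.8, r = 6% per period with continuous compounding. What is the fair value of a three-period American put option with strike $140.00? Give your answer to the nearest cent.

$18.34

Risk-neutral probability p = (e^0.06 − 0.8)/(1.35 − 0.8) = 0.2618/0.5500 = 0.4761
Terminal stock prices: S_uuu = 332.2, S_uud = 196.8, S_udd = 116.6, S_ddd = 69.12
Terminal payoffs (K − S): max(-192.2, 0) = 0, max(-56.83, 0) = 0, max(23.36, 0) = 23.36, max(70.88, 0) = 70.88
Node uu (S = 246): continuation = e^(−0.06)·[0.4761·0.0000 + 0.5239·0.0000] = 0.0000; exercise value = 0.0000 ≤ continuation, so V_uu = 0.0000
Node ud (S = 145.8): continuation = e^(−0.06)·[0.4761·0.0000 + 0.5239·23.3600] = 11.5263; exercise value = 0.0000 ≤ continuation, so V_ud = 11.5263
Node dd (S = 86.4): continuation = e^(−0.06)·[0.4761·23.3600 + 0.5239·70.8800] = 45.4470; exercise value = 53.6000 > continuation, so V_dd = 53.6000 (exercise)
Node u (S = 182.2): continuation = e^(−0.06)·[0.4761·0.0000 + 0.5239·11.5263] = 5.6873; exercise value = 0.0000 ≤ continuation, so V_u = 5.6873
Node d (S = 108): continuation = e^(−0.06)·[0.4761·11.5263 + 0.5239·53.6000] = 31.6152; exercise value = 32.0000 > continuation, so V_d = 32.0000 (exercise)
Node 0 (S = 135): continuation = e^(−0.06)·[0.4761·5.6873 + 0.5239·32.0000] = 18.3394; exercise value = 5.0000 ≤ continuation, so V_0 = 18.3394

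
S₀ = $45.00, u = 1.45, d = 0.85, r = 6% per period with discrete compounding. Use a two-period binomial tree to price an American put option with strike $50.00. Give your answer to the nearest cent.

Risk-neutral probability p = (1 + 0.06 − 0.85)/(1.45 − 0.85) = 0.2100/0.6000 = 0.3500
Terminal stock prices: S_uu = 94.61, S_ud = 55.46, S_dd = 32.51
Terminal payoffs (K − S): max(-44.61, 0) = 0, max(-5.462, 0) = 0, max(17.49, 0) = 17.49
Node u (S = 65.25): continuation = 1/1.06·[0.3500·0.0000 + 0.6500·0.0000] = 0.0000; exercise value = 0.0000 ≤ continuation, so V_u = 0.0000
Node d (S = 38.25): continuation = 1/1.06·[0.3500·0.0000 + 0.6500·17.4875] = 10.7235; exercise value = 11.7500 > continuation, so V_d = 11.7500 (exercise)
Node 0 (S = 45): continuation = 1/1.06·[0.3500·0.0000 + 0.6500·11.7500] = 7.2052; exercise value = 5.0000 ≤ continuation, so V_0 = 7.2052

$7.21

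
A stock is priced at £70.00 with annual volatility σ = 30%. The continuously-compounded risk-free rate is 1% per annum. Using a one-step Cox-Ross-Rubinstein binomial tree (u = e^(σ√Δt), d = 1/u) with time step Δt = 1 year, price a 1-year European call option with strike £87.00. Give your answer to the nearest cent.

£3.28

CRR parameters: u = e^(σ√Δt) = e^(0.3·√1) = 1.3499, d = 1/u = 0.7408
Per-period rate: rΔt = 0.01·1 = 0.01, so R = e^0.01 = 1.0101
Risk-neutral probability p = (e^0.01 − 0.7408)/(1.3499 − 0.7408) = 0.2692/0.6090 = 0.4421
Terminal stock prices: S_u = 94.49, S_d = 51.86
Terminal payoffs (S − K): max(7.49, 0) = 7.49, max(-35.14, 0) = 0
Node 0 (S = 70): V_0 = e^(−0.01)·[0.4421·7.4901 + 0.5579·0.0000] = 3.2781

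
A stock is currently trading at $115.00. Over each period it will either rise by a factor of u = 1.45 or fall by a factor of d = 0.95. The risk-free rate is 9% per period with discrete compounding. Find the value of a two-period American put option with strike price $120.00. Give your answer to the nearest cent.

Risk-neutral probability p = (1 + 0.09 − 0.95)/(1.45 − 0.95) = 0.1400/0.5000 = 0.2800
Terminal stock prices: S_uu = 241.8, S_ud = 158.4, S_dd = 103.8
Terminal payoffs (K − S): max(-121.8, 0) = 0, max(-38.41, 0) = 0, max(16.21, 0) = 16.21
Node u (S = 166.8): continuation = 1/1.09·[0.2800·0.0000 + 0.7200·0.0000] = 0.0000; exercise value = 0.0000 ≤ continuation, so V_u = 0.0000
Node d (S = 109.2): continuation = 1/1.09·[0.2800·0.0000 + 0.7200·16.2125] = 10.7092; exercise value = 10.7500 > continuation, so V_d = 10.7500 (exercise)
Node 0 (S = 115): continuation = 1/1.09·[0.2800·0.0000 + 0.7200·10.7500] = 7.1009; exercise value = 5.0000 ≤ continuation, so V_0 = 7.1009

$7.10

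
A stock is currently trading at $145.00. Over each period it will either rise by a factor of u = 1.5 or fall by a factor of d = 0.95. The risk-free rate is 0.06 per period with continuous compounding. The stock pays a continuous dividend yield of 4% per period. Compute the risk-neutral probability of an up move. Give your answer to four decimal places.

Per-period risk-free factor R = e^0.06 = 1.0618; dividend-adjusted growth = e^(0.06−0.04) = 1.0202.
Risk-neutral probability p = (1.0202 − 0.95)/(1.5 − 0.95) = 0.0702/0.5500 = 0.1276

p = 0.1276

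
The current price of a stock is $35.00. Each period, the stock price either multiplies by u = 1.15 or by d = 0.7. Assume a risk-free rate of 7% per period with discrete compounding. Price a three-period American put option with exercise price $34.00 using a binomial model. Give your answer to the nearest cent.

Risk-neutral probability p = (1 + 0.07 − 0.7)/(1.15 − 0.7) = 0.3700/0.4500 = 0.8222
Terminal stock prices: S_uuu = 53.23, S_uud = 32.4, S_udd = 19.72, S_ddd = 12
Terminal payoffs (K − S): max(-19.23, 0) = 0, max(1.599, 0) = 1.599, max(14.28, 0) = 14.28, max(22, 0) = 22
Node uu (S = 46.29): continuation = 1/1.07·[0.8222·0.0000 + 0.1778·1.5988] = 0.2656; exercise value = 0.0000 ≤ continuation, so V_uu = 0.2656
Node ud (S = 28.17): continuation = 1/1.07·[0.8222·1.5988 + 0.1778·14.2775] = 3.6007; exercise value = 5.8250 > continuation, so V_ud = 5.8250 (exercise)
Node dd (S = 17.15): continuation = 1/1.07·[0.8222·14.2775 + 0.1778·21.9950] = 14.6257; exercise value = 16.8500 > continuation, so V_dd = 16.8500 (exercise)
Node u (S = 40.25): continuation = 1/1.07·[0.8222·0.2656 + 0.1778·5.8250] = 1.1719; exercise value = 0.0000 ≤ continuation, so V_u = 1.1719
Node d (S = 24.5): continuation = 1/1.07·[0.8222·5.8250 + 0.1778·16.8500] = 7.2757; exercise value = 9.5000 > continuation, so V_d = 9.5000 (exercise)
Node 0 (S = 35): continuation = 1/1.07·[0.8222·1.1719 + 0.1778·9.5000] = 2.4789; exercise value = 0.0000 ≤ continuation, so V_0 = 2.4789

$2.48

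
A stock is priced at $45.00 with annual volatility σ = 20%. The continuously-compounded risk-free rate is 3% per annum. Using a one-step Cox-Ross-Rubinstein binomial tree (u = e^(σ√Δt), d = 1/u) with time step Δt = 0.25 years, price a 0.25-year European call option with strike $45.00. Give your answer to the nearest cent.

$2.41

CRR parameters: u = e^(σ√Δt) = e^(0.2·√0.25) = 1.1052, d = 1/u = 0.9048
Per-period rate: rΔt = 0.03·0.25 = 0.0075, so R = e^0.0075 = 1.0075
Risk-neutral probability p = (e^0.0075 − 0.9048)/(1.1052 − 0.9048) = 0.1027/0.2003 = 0.5126
Terminal stock prices: S_u = 49.73, S_d = 40.72
Terminal payoffs (S − K): max(4.733, 0) = 4.733, max(-4.282, 0) = 0
Node 0 (S = 45): V_0 = e^(−0.0075)·[0.5126·4.7327 + 0.4874·0.0000] = 2.4078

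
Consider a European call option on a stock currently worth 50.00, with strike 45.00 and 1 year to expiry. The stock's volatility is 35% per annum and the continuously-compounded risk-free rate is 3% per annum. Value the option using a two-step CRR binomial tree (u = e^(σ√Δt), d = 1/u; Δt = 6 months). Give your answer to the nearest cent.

CRR parameters: u = e^(σ√Δt) = e^(0.35·√0.5) = 1.2808, d = 1/u = 0.7808
Per-period rate: rΔt = 0.03·0.5 = 0.015, so R = e^0.015 = 1.0151
Risk-neutral probability p = (e^0.015 − 0.7808)/(1.2808 − 0.7808) = 0.2344/0.5000 = 0.4687
Terminal stock prices: S_uu = 82.02, S_ud = 50, S_dd = 30.48
Terminal payoffs (S − K): max(37.02, 0) = 37.02, max(5, 0) = 5, max(-14.52, 0) = 0
Node u (S = 64.04): V_u = e^(−0.015)·[0.4687·37.0228 + 0.5313·5.0000] = 19.7101
Node d (S = 39.04): V_d = e^(−0.015)·[0.4687·5.0000 + 0.5313·0.0000] = 2.3084
Node 0 (S = 50): V_0 = e^(−0.015)·[0.4687·19.7101 + 0.5313·2.3084] = 10.3082

10.31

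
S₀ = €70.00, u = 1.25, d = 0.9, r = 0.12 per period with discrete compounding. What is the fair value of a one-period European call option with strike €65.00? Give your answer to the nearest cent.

Risk-neutral probability p = (1 + 0.12 − 0.9)/(1.25 − 0.9) = 0.2200/0.3500 = 0.6286
Terminal stock prices: S_u = 87.5, S_d = 63
Terminal payoffs (S − K): max(22.5, 0) = 22.5, max(-2, 0) = 0
Node 0 (S = 70): V_0 = 1/1.12·[0.6286·22.5000 + 0.3714·0.0000] = 12.6276

€12.63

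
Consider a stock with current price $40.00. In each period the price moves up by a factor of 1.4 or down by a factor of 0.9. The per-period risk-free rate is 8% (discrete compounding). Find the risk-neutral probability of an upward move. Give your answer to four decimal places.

p = 0.3600

Risk-neutral probability p = (1 + 0.08 − 0.9)/(1.4 − 0.9) = 0.1800/0.5000 = 0.3600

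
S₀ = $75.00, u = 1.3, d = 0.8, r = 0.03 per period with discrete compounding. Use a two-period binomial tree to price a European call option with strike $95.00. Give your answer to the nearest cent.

$6.33

Risk-neutral probability p = (1 + 0.03 − 0.8)/(1.3 − 0.8) = 0.2300/0.5000 = 0.4600
Terminal stock prices: S_uu = 126.8, S_ud = 78, S_dd = 48
Terminal payoffs (S − K): max(31.75, 0) = 31.75, max(-17, 0) = 0, max(-47, 0) = 0
Node u (S = 97.5): V_u = 1/1.03·[0.4600·31.7500 + 0.5400·0.0000] = 14.1796
Node d (S = 60): V_d = 1/1.03·[0.4600·0.0000 + 0.5400·0.0000] = 0.0000
Node 0 (S = 75): V_0 = 1/1.03·[0.4600·14.1796 + 0.5400·0.0000] = 6.3326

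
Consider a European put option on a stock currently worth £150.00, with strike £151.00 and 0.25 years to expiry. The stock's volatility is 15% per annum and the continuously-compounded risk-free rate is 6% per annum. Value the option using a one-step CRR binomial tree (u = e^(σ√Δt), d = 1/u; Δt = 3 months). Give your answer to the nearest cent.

£4.88

CRR parameters: u = e^(σ√Δt) = e^(0.15·√0.25) = 1.0779, d = 1/u = 0.9277
Per-period rate: rΔt = 0.06·0.25 = 0.015, so R = e^0.015 = 1.0151
Risk-neutral probability p = (e^0.015 − 0.9277)/(1.0779 − 0.9277) = 0.0874/0.1501 = 0.5819
Terminal stock prices: S_u = 161.7, S_d = 139.2
Terminal payoffs (K − S): max(-10.68, 0) = 0, max(11.84, 0) = 11.84
Node 0 (S = 150): V_0 = e^(−0.015)·[0.5819·0.0000 + 0.4181·11.8385] = 4.8758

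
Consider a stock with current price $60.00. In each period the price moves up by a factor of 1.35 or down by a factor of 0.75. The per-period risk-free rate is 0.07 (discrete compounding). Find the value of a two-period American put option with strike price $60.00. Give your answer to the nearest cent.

$6.54

Risk-neutral probability p = (1 + 0.07 − 0.75)/(1.35 − 0.75) = 0.3200/0.6000 = 0.5333
Terminal stock prices: S_uu = 109.4, S_ud = 60.75, S_dd = 33.75
Terminal payoffs (K − S): max(-49.35, 0) = 0, max(-0.75, 0) = 0, max(26.25, 0) = 26.25
Node u (S = 81): continuation = 1/1.07·[0.5333·0.0000 + 0.4667·0.0000] = 0.0000; exercise value = 0.0000 ≤ continuation, so V_u = 0.0000
Node d (S = 45): continuation = 1/1.07·[0.5333·0.0000 + 0.4667·26.2500] = 11.4486; exercise value = 15.0000 > continuation, so V_d = 15.0000 (exercise)
Node 0 (S = 60): continuation = 1/1.07·[0.5333·0.0000 + 0.4667·15.0000] = 6.5421; exercise value = 0.0000 ≤ continuation, so V_0 = 6.5421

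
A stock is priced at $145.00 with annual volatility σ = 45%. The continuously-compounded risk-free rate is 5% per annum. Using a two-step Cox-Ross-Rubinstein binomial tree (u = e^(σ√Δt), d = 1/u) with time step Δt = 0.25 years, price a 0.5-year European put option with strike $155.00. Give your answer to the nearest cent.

$21.89

CRR parameters: u = e^(σ√Δt) = e^(0.45·√0.25) = 1.2523, d = 1/u = 0.7985
Per-period rate: rΔt = 0.05·0.25 = 0.0125, so R = e^0.0125 = 1.0126
Risk-neutral probability p = (e^0.0125 − 0.7985)/(1.2523 − 0.7985) = 0.2141/0.4538 = 0.4717
Terminal stock prices: S_uu = 227.4, S_ud = 145, S_dd = 92.46
Terminal payoffs (K − S): max(-72.41, 0) = 0, max(10, 0) = 10, max(62.54, 0) = 62.54
Node u (S = 181.6): V_u = e^(−0.0125)·[0.4717·0.0000 + 0.5283·10.0000] = 5.2173
Node d (S = 115.8): V_d = e^(−0.0125)·[0.4717·10.0000 + 0.5283·62.5439] = 37.2897
Node 0 (S = 145): V_0 = e^(−0.0125)·[0.4717·5.2173 + 0.5283·37.2897] = 21.8858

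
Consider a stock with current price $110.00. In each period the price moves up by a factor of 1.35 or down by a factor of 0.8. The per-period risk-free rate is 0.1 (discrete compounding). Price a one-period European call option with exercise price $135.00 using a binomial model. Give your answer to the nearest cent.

$6.69

Risk-neutral probability p = (1 + 0.1 − 0.8)/(1.35 − 0.8) = 0.3000/0.5500 = 0.5455
Terminal stock prices: S_u = 148.5, S_d = 88
Terminal payoffs (S − K): max(13.5, 0) = 13.5, max(-47, 0) = 0
Node 0 (S = 110): V_0 = 1/1.1·[0.5455·13.5000 + 0.4545·0.0000] = 6.6942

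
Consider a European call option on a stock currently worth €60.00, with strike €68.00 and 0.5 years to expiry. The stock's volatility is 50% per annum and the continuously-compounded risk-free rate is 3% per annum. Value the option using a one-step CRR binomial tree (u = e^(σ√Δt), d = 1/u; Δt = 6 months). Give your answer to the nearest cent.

€7.45

CRR parameters: u = e^(σ√Δt) = e^(0.5·√0.5) = 1.4241, d = 1/u = 0.7022
Per-period rate: rΔt = 0.03·0.5 = 0.015, so R = e^0.015 = 1.0151
Risk-neutral probability p = (e^0.015 − 0.7022)/(1.4241 − 0.7022) = 0.3129/0.7219 = 0.4335
Terminal stock prices: S_u = 85.45, S_d = 42.13
Terminal payoffs (S − K): max(17.45, 0) = 17.45, max(-25.87, 0) = 0
Node 0 (S = 60): V_0 = e^(−0.015)·[0.4335·17.4471 + 0.5665·0.0000] = 7.4500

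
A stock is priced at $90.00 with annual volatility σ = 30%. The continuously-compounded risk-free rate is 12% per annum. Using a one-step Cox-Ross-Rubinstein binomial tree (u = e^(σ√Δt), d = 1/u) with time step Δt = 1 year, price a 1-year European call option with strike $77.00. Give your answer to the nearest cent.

$25.05

CRR parameters: u = e^(σ√Δt) = e^(0.3·√1) = 1.3499, d = 1/u = 0.7408
Per-period rate: rΔt = 0.12·1 = 0.12, so R = e^0.12 = 1.1275
Risk-neutral probability p = (e^0.12 − 0.7408)/(1.3499 − 0.7408) = 0.3867/0.6090 = 0.6349
Terminal stock prices: S_u = 121.5, S_d = 66.67
Terminal payoffs (S − K): max(44.49, 0) = 44.49, max(-10.33, 0) = 0
Node 0 (S = 90): V_0 = e^(−0.12)·[0.6349·44.4873 + 0.3651·0.0000] = 25.0510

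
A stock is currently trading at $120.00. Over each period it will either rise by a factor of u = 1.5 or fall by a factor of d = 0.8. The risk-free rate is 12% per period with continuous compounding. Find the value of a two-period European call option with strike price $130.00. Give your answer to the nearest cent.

$29.59

Risk-neutral probability p = (e^0.12 − 0.8)/(1.5 − 0.8) = 0.3275/0.7000 = 0.4679
Terminal stock prices: S_uu = 270, S_ud = 144, S_dd = 76.8
Terminal payoffs (S − K): max(140, 0) = 140, max(14, 0) = 14, max(-53.2, 0) = 0
Node u (S = 180): V_u = e^(−0.12)·[0.4679·140.0000 + 0.5321·14.0000] = 64.7003
Node d (S = 96): V_d = e^(−0.12)·[0.4679·14.0000 + 0.5321·0.0000] = 5.8093
Node 0 (S = 120): V_0 = e^(−0.12)·[0.4679·64.7003 + 0.5321·5.8093] = 29.5891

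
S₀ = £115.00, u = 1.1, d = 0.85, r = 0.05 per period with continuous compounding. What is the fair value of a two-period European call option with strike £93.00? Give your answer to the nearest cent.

£31.19

Risk-neutral probability p = (e^0.05 − 0.85)/(1.1 − 0.85) = 0.2013/0.2500 = 0.8051
Terminal stock prices: S_uu = 139.2, S_ud = 107.5, S_dd = 83.09
Terminal payoffs (S − K): max(46.15, 0) = 46.15, max(14.53, 0) = 14.53, max(-9.913, 0) = 0
Node u (S = 126.5): V_u = e^(−0.05)·[0.8051·46.1500 + 0.1949·14.5250] = 38.0357
Node d (S = 97.75): V_d = e^(−0.05)·[0.8051·14.5250 + 0.1949·0.0000] = 11.1235
Node 0 (S = 115): V_0 = e^(−0.05)·[0.8051·38.0357 + 0.1949·11.1235] = 31.1909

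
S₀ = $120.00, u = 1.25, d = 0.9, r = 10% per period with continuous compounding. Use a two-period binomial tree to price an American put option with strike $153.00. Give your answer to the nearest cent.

Risk-neutral probability p = (e^0.1 − 0.9)/(1.25 − 0.9) = 0.2052/0.3500 = 0.5862
Terminal stock prices: S_uu = 187.5, S_ud = 135, S_dd = 97.2
Terminal payoffs (K − S): max(-34.5, 0) = 0, max(18, 0) = 18, max(55.8, 0) = 55.8
Node u (S = 150): continuation = e^(−0.1)·[0.5862·0.0000 + 0.4138·18.0000] = 6.7395; exercise value = 3.0000 ≤ continuation, so V_u = 6.7395
Node d (S = 108): continuation = e^(−0.1)·[0.5862·18.0000 + 0.4138·55.8000] = 30.4401; exercise value = 45.0000 > continuation, so V_d = 45.0000 (exercise)
Node 0 (S = 120): continuation = e^(−0.1)·[0.5862·6.7395 + 0.4138·45.0000] = 20.4236; exercise value = 33.0000 > continuation, so V_0 = 33.0000 (exercise)

$33.00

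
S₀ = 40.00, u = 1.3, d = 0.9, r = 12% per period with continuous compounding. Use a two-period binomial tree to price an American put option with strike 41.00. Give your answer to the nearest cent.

Risk-neutral probability p = (e^0.12 − 0.9)/(1.3 − 0.9) = 0.2275/0.4000 = 0.5687
Terminal stock prices: S_uu = 67.6, S_ud = 46.8, S_dd = 32.4
Terminal payoffs (K − S): max(-26.6, 0) = 0, max(-5.8, 0) = 0, max(8.6, 0) = 8.6
Node u (S = 52): continuation = e^(−0.12)·[0.5687·0.0000 + 0.4313·0.0000] = 0.0000; exercise value = 0.0000 ≤ continuation, so V_u = 0.0000
Node d (S = 36): continuation = e^(−0.12)·[0.5687·0.0000 + 0.4313·8.6000] = 3.2894; exercise value = 5.0000 > continuation, so V_d = 5.0000 (exercise)
Node 0 (S = 40): continuation = e^(−0.12)·[0.5687·0.0000 + 0.4313·5.0000] = 1.9125; exercise value = 1.0000 ≤ continuation, so V_0 = 1.9125

1.91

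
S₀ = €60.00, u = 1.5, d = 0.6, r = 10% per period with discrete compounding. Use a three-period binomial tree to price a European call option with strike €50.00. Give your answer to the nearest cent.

€29.23

Risk-neutral probability p = (1 + 0.1 − 0.6)/(1.5 − 0.6) = 0.5000/0.9000 = 0.5556
Terminal stock prices: S_uuu = 202.5, S_uud = 81, S_udd = 32.4, S_ddd = 12.96
Terminal payoffs (S − K): max(152.5, 0) = 152.5, max(31, 0) = 31, max(-17.6, 0) = 0, max(-37.04, 0) = 0
Node uu (S = 135): V_uu = 1/1.1·[0.5556·152.5000 + 0.4444·31.0000] = 89.5455
Node ud (S = 54): V_ud = 1/1.1·[0.5556·31.0000 + 0.4444·0.0000] = 15.6566
Node dd (S = 21.6): V_dd = 1/1.1·[0.5556·0.0000 + 0.4444·0.0000] = 0.0000
Node u (S = 90): V_u = 1/1.1·[0.5556·89.5455 + 0.4444·15.6566] = 51.5509
Node d (S = 36): V_d = 1/1.1·[0.5556·15.6566 + 0.4444·0.0000] = 7.9074
Node 0 (S = 60): V_0 = 1/1.1·[0.5556·51.5509 + 0.4444·7.9074] = 29.2307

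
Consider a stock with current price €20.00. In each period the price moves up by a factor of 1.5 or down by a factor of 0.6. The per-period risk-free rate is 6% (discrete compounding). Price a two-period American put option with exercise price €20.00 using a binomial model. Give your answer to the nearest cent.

Risk-neutral probability p = (1 + 0.06 − 0.6)/(1.5 − 0.6) = 0.4600/0.9000 = 0.5111
Terminal stock prices: S_uu = 45, S_ud = 18, S_dd = 7.2
Terminal payoffs (K − S): max(-25, 0) = 0, max(2, 0) = 2, max(12.8, 0) = 12.8
Node u (S = 30): continuation = 1/1.06·[0.5111·0.0000 + 0.4889·2.0000] = 0.9224; exercise value = 0.0000 ≤ continuation, so V_u = 0.9224
Node d (S = 12): continuation = 1/1.06·[0.5111·2.0000 + 0.4889·12.8000] = 6.8679; exercise value = 8.0000 > continuation, so V_d = 8.0000 (exercise)
Node 0 (S = 20): continuation = 1/1.06·[0.5111·0.9224 + 0.4889·8.0000] = 4.1345; exercise value = 0.0000 ≤ continuation, so V_0 = 4.1345

€4.13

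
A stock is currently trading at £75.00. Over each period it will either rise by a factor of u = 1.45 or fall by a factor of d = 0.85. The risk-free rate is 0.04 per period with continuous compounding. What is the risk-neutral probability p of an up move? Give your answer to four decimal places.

Risk-neutral probability p = (e^0.04 − 0.85)/(1.45 − 0.85) = 0.1908/0.6000 = 0.3180

p = 0.3180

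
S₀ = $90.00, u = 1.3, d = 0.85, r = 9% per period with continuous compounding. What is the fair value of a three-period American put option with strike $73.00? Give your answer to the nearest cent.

$1.39

Risk-neutral probability p = (e^0.09 − 0.85)/(1.3 − 0.85) = 0.2442/0.4500 = 0.5426
Terminal stock prices: S_uuu = 197.7, S_uud = 129.3, S_udd = 84.53, S_ddd = 55.27
Terminal payoffs (K − S): max(-124.7, 0) = 0, max(-56.29, 0) = 0, max(-11.53, 0) = 0, max(17.73, 0) = 17.73
Node uu (S = 152.1): continuation = e^(−0.09)·[0.5426·0.0000 + 0.4574·0.0000] = 0.0000; exercise value = 0.0000 ≤ continuation, so V_uu = 0.0000
Node ud (S = 99.45): continuation = e^(−0.09)·[0.5426·0.0000 + 0.4574·0.0000] = 0.0000; exercise value = 0.0000 ≤ continuation, so V_ud = 0.0000
Node dd (S = 65.02): continuation = e^(−0.09)·[0.5426·0.0000 + 0.4574·17.7288] = 7.4110; exercise value = 7.9750 > continuation, so V_dd = 7.9750 (exercise)
Node u (S = 117): continuation = e^(−0.09)·[0.5426·0.0000 + 0.4574·0.0000] = 0.0000; exercise value = 0.0000 ≤ continuation, so V_u = 0.0000
Node d (S = 76.5): continuation = e^(−0.09)·[0.5426·0.0000 + 0.4574·7.9750] = 3.3337; exercise value = 0.0000 ≤ continuation, so V_d = 3.3337
Node 0 (S = 90): continuation = e^(−0.09)·[0.5426·0.0000 + 0.4574·3.3337] = 1.3936; exercise value = 0.0000 ≤ continuation, so V_0 = 1.3936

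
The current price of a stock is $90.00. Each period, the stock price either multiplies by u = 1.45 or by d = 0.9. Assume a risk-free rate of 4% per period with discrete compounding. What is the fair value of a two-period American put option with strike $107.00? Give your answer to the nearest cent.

$18.64

Risk-neutral probability p = (1 + 0.04 − 0.9)/(1.45 − 0.9) = 0.1400/0.5500 = 0.2545
Terminal stock prices: S_uu = 189.2, S_ud = 117.5, S_dd = 72.9
Terminal payoffs (K − S): max(-82.22, 0) = 0, max(-10.45, 0) = 0, max(34.1, 0) = 34.1
Node u (S = 130.5): continuation = 1/1.04·[0.2545·0.0000 + 0.7455·0.0000] = 0.0000; exercise value = 0.0000 ≤ continuation, so V_u = 0.0000
Node d (S = 81): continuation = 1/1.04·[0.2545·0.0000 + 0.7455·34.1000] = 24.4423; exercise value = 26.0000 > continuation, so V_d = 26.0000 (exercise)
Node 0 (S = 90): continuation = 1/1.04·[0.2545·0.0000 + 0.7455·26.0000] = 18.6364; exercise value = 17.0000 ≤ continuation, so V_0 = 18.6364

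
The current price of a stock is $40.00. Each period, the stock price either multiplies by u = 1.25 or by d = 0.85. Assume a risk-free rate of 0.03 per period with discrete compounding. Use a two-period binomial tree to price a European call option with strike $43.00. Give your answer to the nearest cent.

$3.72

Risk-neutral probability p = (1 + 0.03 − 0.85)/(1.25 − 0.85) = 0.1800/0.4000 = 0.4500
Terminal stock prices: S_uu = 62.5, S_ud = 42.5, S_dd = 28.9
Terminal payoffs (S − K): max(19.5, 0) = 19.5, max(-0.5, 0) = 0, max(-14.1, 0) = 0
Node u (S = 50): V_u = 1/1.03·[0.4500·19.5000 + 0.5500·0.0000] = 8.5194
Node d (S = 34): V_d = 1/1.03·[0.4500·0.0000 + 0.5500·0.0000] = 0.0000
Node 0 (S = 40): V_0 = 1/1.03·[0.4500·8.5194 + 0.5500·0.0000] = 3.7221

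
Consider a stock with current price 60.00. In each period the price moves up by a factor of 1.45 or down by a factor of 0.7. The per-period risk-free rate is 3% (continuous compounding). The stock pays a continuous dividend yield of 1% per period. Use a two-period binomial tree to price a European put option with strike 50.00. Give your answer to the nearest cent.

Per-period risk-free factor R = e^0.03 = 1.0305; dividend-adjusted growth = e^(0.03−0.01) = 1.0202.
Risk-neutral probability p = (1.0202 − 0.7)/(1.45 − 0.7) = 0.3202/0.7500 = 0.4269
Terminal stock prices: S_uu = 126.2, S_ud = 60.9, S_dd = 29.4
Terminal payoffs (K − S): max(-76.15, 0) = 0, max(-10.9, 0) = 0, max(20.6, 0) = 20.6
Node u (S = 87): V_u = e^(−0.03)·[0.4269·0.0000 + 0.5731·0.0000] = 0.0000
Node d (S = 42): V_d = e^(−0.03)·[0.4269·0.0000 + 0.5731·20.6000] = 11.4562
Node 0 (S = 60): V_0 = e^(−0.03)·[0.4269·0.0000 + 0.5731·11.4562] = 6.3711

6.37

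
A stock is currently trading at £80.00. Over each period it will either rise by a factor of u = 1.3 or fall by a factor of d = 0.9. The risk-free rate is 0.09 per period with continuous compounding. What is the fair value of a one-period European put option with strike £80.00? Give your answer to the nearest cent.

£3.76

Risk-neutral probability p = (e^0.09 − 0.9)/(1.3 − 0.9) = 0.1942/0.4000 = 0.4854
Terminal stock prices: S_u = 104, S_d = 72
Terminal payoffs (K − S): max(-24, 0) = 0, max(8, 0) = 8
Node 0 (S = 80): V_0 = e^(−0.09)·[0.4854·0.0000 + 0.5146·8.0000] = 3.7622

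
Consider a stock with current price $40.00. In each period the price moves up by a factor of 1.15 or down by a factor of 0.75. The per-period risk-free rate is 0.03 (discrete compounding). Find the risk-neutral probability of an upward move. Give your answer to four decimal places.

Risk-neutral probability p = (1 + 0.03 − 0.75)/(1.15 − 0.75) = 0.2800/0.4000 = 0.7000

p = 0.7000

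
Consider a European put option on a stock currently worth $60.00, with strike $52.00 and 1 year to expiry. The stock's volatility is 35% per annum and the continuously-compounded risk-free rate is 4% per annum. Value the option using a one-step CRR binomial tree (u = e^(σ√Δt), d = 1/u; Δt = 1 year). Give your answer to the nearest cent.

$4.94

CRR parameters: u = e^(σ√Δt) = e^(0.35·√1) = 1.4191, d = 1/u = 0.7047
Per-period rate: rΔt = 0.04·1 = 0.04, so R = e^0.04 = 1.0408
Risk-neutral probability p = (e^0.04 − 0.7047)/(1.4191 − 0.7047) = 0.3361/0.7144 = 0.4705
Terminal stock prices: S_u = 85.14, S_d = 42.28
Terminal payoffs (K − S): max(-33.14, 0) = 0, max(9.719, 0) = 9.719
Node 0 (S = 60): V_0 = e^(−0.04)·[0.4705·0.0000 + 0.5295·9.7187] = 4.9442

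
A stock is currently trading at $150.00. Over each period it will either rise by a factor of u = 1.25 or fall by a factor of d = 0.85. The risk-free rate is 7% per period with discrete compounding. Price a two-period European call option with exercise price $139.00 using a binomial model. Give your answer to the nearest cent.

Risk-neutral probability p = (1 + 0.07 − 0.85)/(1.25 − 0.85) = 0.2200/0.4000 = 0.5500
Terminal stock prices: S_uu = 234.4, S_ud = 159.4, S_dd = 108.4
Terminal payoffs (S − K): max(95.38, 0) = 95.38, max(20.38, 0) = 20.38, max(-30.63, 0) = 0
Node u (S = 187.5): V_u = 1/1.07·[0.5500·95.3750 + 0.4500·20.3750] = 57.5935
Node d (S = 127.5): V_d = 1/1.07·[0.5500·20.3750 + 0.4500·0.0000] = 10.4731
Node 0 (S = 150): V_0 = 1/1.07·[0.5500·57.5935 + 0.4500·10.4731] = 34.0087

$34.01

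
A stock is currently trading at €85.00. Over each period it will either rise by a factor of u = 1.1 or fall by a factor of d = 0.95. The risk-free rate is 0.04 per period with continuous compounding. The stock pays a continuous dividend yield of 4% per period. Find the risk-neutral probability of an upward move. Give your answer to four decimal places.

p = 0.3333

Per-period risk-free factor R = e^0.04 = 1.0408; dividend-adjusted growth = e^(0.04−0.04) = 1.0000.
Risk-neutral probability p = (1.0000 − 0.95)/(1.1 − 0.95) = 0.0500/0.1500 = 0.3333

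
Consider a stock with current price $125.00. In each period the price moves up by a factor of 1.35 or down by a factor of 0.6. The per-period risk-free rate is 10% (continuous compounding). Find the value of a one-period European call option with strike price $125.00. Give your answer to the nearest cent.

Risk-neutral probability p = (e^0.1 − 0.6)/(1.35 − 0.6) = 0.5052/0.7500 = 0.6736
Terminal stock prices: S_u = 168.8, S_d = 75
Terminal payoffs (S − K): max(43.75, 0) = 43.75, max(-50, 0) = 0
Node 0 (S = 125): V_0 = e^(−0.1)·[0.6736·43.7500 + 0.3264·0.0000] = 26.6640

$26.66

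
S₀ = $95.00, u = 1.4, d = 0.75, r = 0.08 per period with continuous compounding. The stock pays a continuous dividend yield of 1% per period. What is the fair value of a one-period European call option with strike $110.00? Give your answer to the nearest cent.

Per-period risk-free factor R = e^0.08 = 1.0833; dividend-adjusted growth = e^(0.08−0.01) = 1.0725.
Risk-neutral probability p = (1.0725 − 0.75)/(1.4 − 0.75) = 0.3225/0.6500 = 0.4962
Terminal stock prices: S_u = 133, S_d = 71.25
Terminal payoffs (S − K): max(23, 0) = 23, max(-38.75, 0) = 0
Node 0 (S = 95): V_0 = e^(−0.08)·[0.4962·23.0000 + 0.5038·0.0000] = 10.5344

$10.53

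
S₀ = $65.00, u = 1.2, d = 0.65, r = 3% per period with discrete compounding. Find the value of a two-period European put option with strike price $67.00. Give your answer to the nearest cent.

Risk-neutral probability p = (1 + 0.03 − 0.65)/(1.2 − 0.65) = 0.3800/0.5500 = 0.6909
Terminal stock prices: S_uu = 93.6, S_ud = 50.7, S_dd = 27.46
Terminal payoffs (K − S): max(-26.6, 0) = 0, max(16.3, 0) = 16.3, max(39.54, 0) = 39.54
Node u (S = 78): V_u = 1/1.03·[0.6909·0.0000 + 0.3091·16.3000] = 4.8914
Node d (S = 42.25): V_d = 1/1.03·[0.6909·16.3000 + 0.3091·39.5375] = 22.7985
Node 0 (S = 65): V_0 = 1/1.03·[0.6909·4.8914 + 0.3091·22.7985] = 10.1227

$10.12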